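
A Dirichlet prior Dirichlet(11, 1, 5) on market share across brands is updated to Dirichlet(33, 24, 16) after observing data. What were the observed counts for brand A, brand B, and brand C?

counts (22, 23, 11)

For a Dirichlet(α) prior with multinomial counts c, the posterior is Dirichlet(α + c) componentwise.
Counts are posterior − prior componentwise: 33−11=22, 24−1=23, 16−5=11.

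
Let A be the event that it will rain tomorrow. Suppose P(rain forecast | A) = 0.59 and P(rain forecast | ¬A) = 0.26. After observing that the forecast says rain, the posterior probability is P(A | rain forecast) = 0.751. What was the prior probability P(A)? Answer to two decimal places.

In odds form, posterior odds = prior odds × likelihood ratio, so prior odds = posterior odds ÷ LR.
Posterior odds = 0.751/(1−0.751) = 3.0161. LR = 0.59/0.26 = 2.2692.
Prior odds = 3.0161/2.2692 = 1.3291, so P(A) = 1.3291/(1+1.3291) ≈ 0.57.

P(A) = 0.57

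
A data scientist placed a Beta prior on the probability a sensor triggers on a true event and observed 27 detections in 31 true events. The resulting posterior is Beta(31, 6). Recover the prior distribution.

Beta(4, 2)

Beta is conjugate to the binomial likelihood: posterior = Beta(a+s, b+f).
Subtract the data counts: 31−27=4, 6−4=2.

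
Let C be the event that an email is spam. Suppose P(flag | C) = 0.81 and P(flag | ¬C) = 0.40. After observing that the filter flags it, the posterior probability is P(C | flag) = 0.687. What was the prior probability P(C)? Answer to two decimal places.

In odds form, posterior odds = prior odds × likelihood ratio, so prior odds = posterior odds ÷ LR.
Posterior odds = 0.687/(1−0.687) = 2.1949. LR = 0.81/0.40 = 2.0250.
Prior odds = 2.1949/2.0250 = 1.0839, so P(C) = 1.0839/(1+1.0839) ≈ 0.52.

P(C) = 0.52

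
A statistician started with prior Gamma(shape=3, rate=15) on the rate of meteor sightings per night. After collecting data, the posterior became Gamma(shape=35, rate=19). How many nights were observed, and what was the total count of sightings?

n = 4 nights with total 32 sightings

A Gamma(α, β) prior (rate parametrization) on a Poisson rate with n observations summing to S gives posterior Gamma(α+S, β+n).
Matching: Σxᵢ = 35 − 3 = 32 and n = 19 − 15 = 4.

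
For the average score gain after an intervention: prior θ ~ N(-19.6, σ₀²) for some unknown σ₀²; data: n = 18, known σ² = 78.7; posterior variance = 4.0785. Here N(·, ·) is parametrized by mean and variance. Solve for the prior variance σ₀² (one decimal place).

σ₀² = 60.7

Posterior precision equals prior precision plus data precision: 1/σ_n² = 1/σ₀² + n/σ².
So 1/σ₀² = 1/4.0785 − 18/78.7 = 0.245188 − 0.228717 = 0.016471.
Hence σ₀² = 1/0.016471 ≈ 60.7.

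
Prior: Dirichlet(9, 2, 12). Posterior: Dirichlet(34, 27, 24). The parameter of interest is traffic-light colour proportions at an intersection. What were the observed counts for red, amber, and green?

counts (25, 25, 12)

For a Dirichlet(α) prior with multinomial counts c, the posterior is Dirichlet(α + c) componentwise.
Counts are posterior − prior componentwise: 34−9=25, 27−2=25, 24−12=12.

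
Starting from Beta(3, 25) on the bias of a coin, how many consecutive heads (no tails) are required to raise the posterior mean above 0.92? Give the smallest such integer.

After k heads and 0 tails the posterior is Beta(3+k, 25), with mean (3+k)/(3+25+k).
Set (3+k)/(28+k) > 0.92 and solve: k > (0.92·28 − 3)/(1 − 0.92) = 284.500.
The smallest integer exceeding 284.500 is 285.

k = 285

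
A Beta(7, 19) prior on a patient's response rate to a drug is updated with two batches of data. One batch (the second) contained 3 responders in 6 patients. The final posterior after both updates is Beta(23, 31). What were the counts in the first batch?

13 responders and 9 non-responders

Because Beta–binomial updating is additive in the counts, the combined data contributed (α_post−α_prior, β_post−β_prior) successes and failures.
Total across both batches: 23−7=16 responders, 31−19=12 non-responders.
Subtract the second batch: 16−3=13 responders and 12−3=9 non-responders.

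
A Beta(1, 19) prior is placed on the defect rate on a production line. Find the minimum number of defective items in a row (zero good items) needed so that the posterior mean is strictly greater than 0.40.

After k defective items and 0 good items the posterior is Beta(1+k, 19), with mean (1+k)/(1+19+k).
Set (1+k)/(20+k) > 0.40 and solve: k > (0.40·20 − 1)/(1 − 0.40) = 11.667.
The smallest integer exceeding 11.667 is 12, and checking k=12: (13)/(32) = 0.4062 > 0.40.

k = 12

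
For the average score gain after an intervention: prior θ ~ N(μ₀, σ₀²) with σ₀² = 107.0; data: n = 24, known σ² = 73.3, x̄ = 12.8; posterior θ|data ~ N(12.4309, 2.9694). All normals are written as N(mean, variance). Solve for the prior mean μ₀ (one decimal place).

The posterior mean is a precision-weighted average: μ_n = (τ₀μ₀ + τ_data·x̄)/(τ₀+τ_data), with τ₀=1/σ₀² and τ_data=n/σ².
Here τ₀ = 1/107.0 = 0.009346 and τ_data = 24/73.3 = 0.327422, so τ_n = 0.336768.
Rearranging for μ₀: μ₀ = (μ_n·τ_n − τ_data·x̄)/τ₀ = (12.4309·0.336768 − 0.327422·12.8) / 0.009346 = -0.004672/0.009346 ≈ -0.5.

μ₀ = -0.5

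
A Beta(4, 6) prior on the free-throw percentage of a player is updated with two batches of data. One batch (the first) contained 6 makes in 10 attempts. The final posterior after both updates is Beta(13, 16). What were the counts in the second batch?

3 makes and 6 misses

Sequential conjugate updates are equivalent to a single update on the pooled data, so total successes = posterior α − prior α and total failures = posterior β − prior β.
Total across both batches: 13−4=9 makes, 16−6=10 misses.
Subtract the first batch: 9−6=3 makes and 10−4=6 misses.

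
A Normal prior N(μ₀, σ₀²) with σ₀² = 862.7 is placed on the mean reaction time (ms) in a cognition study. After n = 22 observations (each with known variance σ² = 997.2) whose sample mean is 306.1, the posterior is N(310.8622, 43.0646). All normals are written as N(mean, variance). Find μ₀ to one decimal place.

μ₀ = 401.5

The posterior mean is a precision-weighted average: μ_n = (τ₀μ₀ + τ_data·x̄)/(τ₀+τ_data), with τ₀=1/σ₀² and τ_data=n/σ².
Here τ₀ = 1/862.7 = 0.001159 and τ_data = 22/997.2 = 0.022062, so τ_n = 0.023221.
Rearranging for μ₀: μ₀ = (μ_n·τ_n − τ_data·x̄)/τ₀ = (310.8622·0.023221 − 0.022062·306.1) / 0.001159 = 0.465353/0.001159 ≈ 401.5.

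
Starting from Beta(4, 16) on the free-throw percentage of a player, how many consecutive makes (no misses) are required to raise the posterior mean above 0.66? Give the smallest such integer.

k = 28

After k makes and 0 misses the posterior is Beta(4+k, 16), with mean (4+k)/(4+16+k).
Set (4+k)/(20+k) > 0.66 and solve: k > (0.66·20 − 4)/(1 − 0.66) = 27.059.
The smallest integer exceeding 27.059 is 28.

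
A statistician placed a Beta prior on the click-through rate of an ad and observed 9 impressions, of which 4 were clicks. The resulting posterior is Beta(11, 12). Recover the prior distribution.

Under Beta–binomial conjugacy the posterior parameters are (a+s, b+f).
Subtract the data counts: 11−4=7, 12−5=7.

Beta(7, 7)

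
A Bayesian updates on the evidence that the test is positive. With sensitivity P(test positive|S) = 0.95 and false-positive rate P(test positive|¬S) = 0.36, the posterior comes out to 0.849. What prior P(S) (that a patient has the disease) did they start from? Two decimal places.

In odds form, posterior odds = prior odds × likelihood ratio, so prior odds = posterior odds ÷ LR.
Posterior odds = 0.849/(1−0.849) = 5.6225. LR = 0.95/0.36 = 2.6389.
Prior odds = 5.6225/2.6389 = 2.1306, so P(S) = 2.1306/(1+2.1306) ≈ 0.68.

P(S) = 0.68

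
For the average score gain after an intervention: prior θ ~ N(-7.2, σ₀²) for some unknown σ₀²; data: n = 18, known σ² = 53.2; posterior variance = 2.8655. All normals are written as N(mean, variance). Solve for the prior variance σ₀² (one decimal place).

σ₀² = 94.0

For the Normal–Normal model with known σ², precisions add: τ_n = τ₀ + n/σ².
So 1/σ₀² = 1/2.8655 − 18/53.2 = 0.348979 − 0.338346 = 0.010633.
Hence σ₀² = 1/0.010633 ≈ 94.0.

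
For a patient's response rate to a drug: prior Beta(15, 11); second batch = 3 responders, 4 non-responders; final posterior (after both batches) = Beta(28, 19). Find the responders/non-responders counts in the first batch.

Because Beta–binomial updating is additive in the counts, the combined data contributed (α_post−α_prior, β_post−β_prior) successes and failures.
Total across both batches: 28−15=13 responders, 19−11=8 non-responders.
Subtract the second batch: 13−3=10 responders and 8−4=4 non-responders.

10 responders and 4 non-responders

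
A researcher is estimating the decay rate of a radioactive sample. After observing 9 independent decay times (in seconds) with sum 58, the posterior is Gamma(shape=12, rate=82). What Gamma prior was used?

Gamma(shape=3, rate=24)

Gamma–exponential conjugacy: posterior shape = α + n, posterior rate = β + Σtᵢ.
So α = 12 − 9 = 3 and β = 82 − 58 = 24.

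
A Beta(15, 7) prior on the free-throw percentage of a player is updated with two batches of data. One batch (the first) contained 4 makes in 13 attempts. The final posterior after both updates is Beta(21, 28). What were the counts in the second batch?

Sequential conjugate updates are equivalent to a single update on the pooled data, so total successes = posterior α − prior α and total failures = posterior β − prior β.
Total across both batches: 21−15=6 makes, 28−7=21 misses.
Subtract the first batch: 6−4=2 makes and 21−9=12 misses.

2 makes and 12 misses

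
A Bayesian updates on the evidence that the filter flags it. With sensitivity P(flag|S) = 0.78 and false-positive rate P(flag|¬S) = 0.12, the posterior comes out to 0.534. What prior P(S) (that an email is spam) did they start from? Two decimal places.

In odds form, posterior odds = prior odds × likelihood ratio, so prior odds = posterior odds ÷ LR.
Posterior odds = 0.534/(1−0.534) = 1.1459. LR = 0.78/0.12 = 6.5000.
Prior odds = 1.1459/6.5000 = 0.1763, so P(S) = 0.1763/(1+0.1763) ≈ 0.15.

P(S) = 0.15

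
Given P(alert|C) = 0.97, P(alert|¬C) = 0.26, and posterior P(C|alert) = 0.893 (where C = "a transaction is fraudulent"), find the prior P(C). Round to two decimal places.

P(C) = 0.69

In odds form, posterior odds = prior odds × likelihood ratio, so prior odds = posterior odds ÷ LR.
Posterior odds = 0.893/(1−0.893) = 8.3458. LR = 0.97/0.26 = 3.7308.
Prior odds = 8.3458/3.7308 = 2.2370, so P(C) = 2.2370/(1+2.2370) ≈ 0.69.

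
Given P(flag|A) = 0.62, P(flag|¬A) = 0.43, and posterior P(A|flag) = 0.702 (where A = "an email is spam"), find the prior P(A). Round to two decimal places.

In odds form, posterior odds = prior odds × likelihood ratio, so prior odds = posterior odds ÷ LR.
Posterior odds = 0.702/(1−0.702) = 2.3557. LR = 0.62/0.43 = 1.4419.
Prior odds = 2.3557/1.4419 = 1.6337, so P(A) = 1.6337/(1+1.6337) ≈ 0.62.

P(A) = 0.62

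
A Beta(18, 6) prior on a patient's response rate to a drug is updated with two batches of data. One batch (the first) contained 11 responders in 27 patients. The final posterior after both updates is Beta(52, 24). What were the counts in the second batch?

Sequential conjugate updates are equivalent to a single update on the pooled data, so total successes = posterior α − prior α and total failures = posterior β − prior β.
Total across both batches: 52−18=34 responders, 24−6=18 non-responders.
Subtract the first batch: 34−11=23 responders and 18−16=2 non-responders.

23 responders and 2 non-responders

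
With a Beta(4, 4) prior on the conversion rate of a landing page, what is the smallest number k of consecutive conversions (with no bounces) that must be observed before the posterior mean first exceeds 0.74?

k = 8

After k conversions and 0 bounces the posterior is Beta(4+k, 4), with mean (4+k)/(4+4+k).
Set (4+k)/(8+k) > 0.74 and solve: k > (0.74·8 − 4)/(1 − 0.74) = 7.385.
The smallest integer exceeding 7.385 is 8, and checking k=8: (12)/(16) = 0.7500 > 0.74.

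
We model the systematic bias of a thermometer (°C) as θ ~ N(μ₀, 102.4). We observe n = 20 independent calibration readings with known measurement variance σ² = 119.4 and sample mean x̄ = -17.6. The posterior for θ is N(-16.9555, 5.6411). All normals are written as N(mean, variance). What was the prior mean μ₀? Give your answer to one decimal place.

μ₀ = -5.9

The posterior mean is a precision-weighted average: μ_n = (τ₀μ₀ + τ_data·x̄)/(τ₀+τ_data), with τ₀=1/σ₀² and τ_data=n/σ².
Here τ₀ = 1/102.4 = 0.009766 and τ_data = 20/119.4 = 0.167504, so τ_n = 0.177270.
Rearranging for μ₀: μ₀ = (μ_n·τ_n − τ_data·x̄)/τ₀ = (-16.9555·0.177270 − 0.167504·-17.6) / 0.009766 = -0.057631/0.009766 ≈ -5.9.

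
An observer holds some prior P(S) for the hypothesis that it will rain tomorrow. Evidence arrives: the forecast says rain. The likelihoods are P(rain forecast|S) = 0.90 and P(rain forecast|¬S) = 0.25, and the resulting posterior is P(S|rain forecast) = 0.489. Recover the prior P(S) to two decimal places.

In odds form, posterior odds = prior odds × likelihood ratio, so prior odds = posterior odds ÷ LR.
Posterior odds = 0.489/(1−0.489) = 0.9569. LR = 0.90/0.25 = 3.6000.
Prior odds = 0.9569/3.6000 = 0.2658, so P(S) = 0.2658/(1+0.2658) ≈ 0.21.

P(S) = 0.21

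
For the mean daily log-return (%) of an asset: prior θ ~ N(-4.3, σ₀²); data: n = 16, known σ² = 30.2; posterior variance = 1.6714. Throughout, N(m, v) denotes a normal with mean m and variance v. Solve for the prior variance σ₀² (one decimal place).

Posterior precision equals prior precision plus data precision: 1/σ_n² = 1/σ₀² + n/σ².
So 1/σ₀² = 1/1.6714 − 16/30.2 = 0.598301 − 0.529801 = 0.068500.
Hence σ₀² = 1/0.068500 ≈ 14.6.

σ₀² = 14.6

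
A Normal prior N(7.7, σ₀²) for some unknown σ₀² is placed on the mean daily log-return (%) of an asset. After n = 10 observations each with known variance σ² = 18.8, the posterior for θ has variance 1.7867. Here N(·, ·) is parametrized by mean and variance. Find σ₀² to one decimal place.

Posterior precision equals prior precision plus data precision: 1/σ_n² = 1/σ₀² + n/σ².
So 1/σ₀² = 1/1.7867 − 10/18.8 = 0.559691 − 0.531915 = 0.027776.
Hence σ₀² = 1/0.027776 ≈ 36.0.

σ₀² = 36.0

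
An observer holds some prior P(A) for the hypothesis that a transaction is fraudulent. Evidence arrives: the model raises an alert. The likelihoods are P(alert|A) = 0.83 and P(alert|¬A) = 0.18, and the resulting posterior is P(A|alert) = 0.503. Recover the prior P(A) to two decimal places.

In odds form, posterior odds = prior odds × likelihood ratio, so prior odds = posterior odds ÷ LR.
Posterior odds = 0.503/(1−0.503) = 1.0121. LR = 0.83/0.18 = 4.6111.
Prior odds = 1.0121/4.6111 = 0.2195, so P(A) = 0.2195/(1+0.2195) ≈ 0.18.

P(A) = 0.18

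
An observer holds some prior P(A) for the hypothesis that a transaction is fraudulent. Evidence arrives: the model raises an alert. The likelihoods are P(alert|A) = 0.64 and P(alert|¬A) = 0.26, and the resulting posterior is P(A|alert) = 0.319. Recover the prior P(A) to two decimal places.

P(A) = 0.16

Bayes' rule in odds form gives O(A|E) = O(A)·[P(E|A)/P(E|¬A)], hence O(A) = O(A|E)/LR.
Posterior odds = 0.319/(1−0.319) = 0.4684. LR = 0.64/0.26 = 2.4615.
Prior odds = 0.4684/2.4615 = 0.1903, so P(A) = 0.1903/(1+0.1903) ≈ 0.16.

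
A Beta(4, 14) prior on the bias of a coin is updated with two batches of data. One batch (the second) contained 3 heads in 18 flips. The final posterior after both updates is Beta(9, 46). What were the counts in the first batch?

2 heads and 17 tails

Because Beta–binomial updating is additive in the counts, the combined data contributed (α_post−α_prior, β_post−β_prior) successes and failures.
Total across both batches: 9−4=5 heads, 46−14=32 tails.
Subtract the second batch: 5−3=2 heads and 32−15=17 tails.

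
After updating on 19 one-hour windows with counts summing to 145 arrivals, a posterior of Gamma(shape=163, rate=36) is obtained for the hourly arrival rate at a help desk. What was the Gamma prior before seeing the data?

Gamma(shape=18, rate=17)

A Gamma(α, β) prior (rate parametrization) on a Poisson rate with n observations summing to S gives posterior Gamma(α+S, β+n).
So α = 163 − 145 = 18 and β = 36 − 19 = 17.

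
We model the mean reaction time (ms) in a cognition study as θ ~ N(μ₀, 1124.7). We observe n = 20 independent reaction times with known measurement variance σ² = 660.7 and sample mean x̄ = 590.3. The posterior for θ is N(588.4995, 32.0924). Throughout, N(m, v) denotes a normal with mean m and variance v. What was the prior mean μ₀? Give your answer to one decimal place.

With known observation variance, the Normal–Normal posterior has precision τ_n = τ₀ + n/σ² and mean μ_n = (τ₀μ₀ + (n/σ²)x̄)/τ_n.
Here τ₀ = 1/1124.7 = 0.000889 and τ_data = 20/660.7 = 0.030271, so τ_n = 0.031160.
Rearranging for μ₀: μ₀ = (μ_n·τ_n − τ_data·x̄)/τ₀ = (588.4995·0.031160 − 0.030271·590.3) / 0.000889 = 0.468673/0.000889 ≈ 527.2.

μ₀ = 527.2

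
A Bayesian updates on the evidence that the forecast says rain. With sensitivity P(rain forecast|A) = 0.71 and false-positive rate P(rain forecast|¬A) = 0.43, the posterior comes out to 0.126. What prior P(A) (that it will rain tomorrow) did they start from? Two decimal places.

In odds form, posterior odds = prior odds × likelihood ratio, so prior odds = posterior odds ÷ LR.
Posterior odds = 0.126/(1−0.126) = 0.1442. LR = 0.71/0.43 = 1.6512.
Prior odds = 0.1442/1.6512 = 0.0873, so P(A) = 0.0873/(1+0.0873) ≈ 0.08.

P(A) = 0.08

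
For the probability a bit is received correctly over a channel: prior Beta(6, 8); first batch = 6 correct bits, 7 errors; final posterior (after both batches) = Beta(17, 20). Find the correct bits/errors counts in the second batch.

Because Beta–binomial updating is additive in the counts, the combined data contributed (α_post−α_prior, β_post−β_prior) successes and failures.
Total across both batches: 17−6=11 correct bits, 20−8=12 errors.
Subtract the first batch: 11−6=5 correct bits and 12−7=5 errors.

5 correct bits and 5 errors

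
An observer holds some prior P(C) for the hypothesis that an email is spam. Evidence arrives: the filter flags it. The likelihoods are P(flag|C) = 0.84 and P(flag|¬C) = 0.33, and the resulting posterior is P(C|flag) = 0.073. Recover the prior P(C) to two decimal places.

Bayes' rule in odds form gives O(C|E) = O(C)·[P(E|C)/P(E|¬C)], hence O(C) = O(C|E)/LR.
Posterior odds = 0.073/(1−0.073) = 0.0787. LR = 0.84/0.33 = 2.5455.
Prior odds = 0.0787/2.5455 = 0.0309, so P(C) = 0.0309/(1+0.0309) ≈ 0.03.

P(C) = 0.03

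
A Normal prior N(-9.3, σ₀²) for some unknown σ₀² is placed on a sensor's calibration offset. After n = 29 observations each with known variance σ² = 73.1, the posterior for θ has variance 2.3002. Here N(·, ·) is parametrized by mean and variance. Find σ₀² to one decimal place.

σ₀² = 26.3

Posterior precision equals prior precision plus data precision: 1/σ_n² = 1/σ₀² + n/σ².
So 1/σ₀² = 1/2.3002 − 29/73.1 = 0.434745 − 0.396717 = 0.038028.
Hence σ₀² = 1/0.038028 ≈ 26.3.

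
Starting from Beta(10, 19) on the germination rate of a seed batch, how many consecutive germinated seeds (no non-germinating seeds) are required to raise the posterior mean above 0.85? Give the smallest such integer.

After k germinated seeds and 0 non-germinating seeds the posterior is Beta(10+k, 19), with mean (10+k)/(10+19+k).
Set (10+k)/(29+k) > 0.85 and solve: k > (0.85·29 − 10)/(1 − 0.85) = 97.667.
The smallest integer exceeding 97.667 is 98, and checking k=98: (108)/(127) = 0.8504 > 0.85.

k = 98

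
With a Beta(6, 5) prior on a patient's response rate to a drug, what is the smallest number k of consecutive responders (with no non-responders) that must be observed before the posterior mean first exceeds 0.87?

After k responders and 0 non-responders the posterior is Beta(6+k, 5), with mean (6+k)/(6+5+k).
Set (6+k)/(11+k) > 0.87 and solve: k > (0.87·11 − 6)/(1 − 0.87) = 27.462.
The smallest integer exceeding 27.462 is 28, and checking k=28: (34)/(39) = 0.8718 > 0.87.

k = 28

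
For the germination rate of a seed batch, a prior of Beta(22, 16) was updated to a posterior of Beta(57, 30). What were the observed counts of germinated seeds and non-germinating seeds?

35 germinated seeds and 14 non-germinating seeds

Under Beta–binomial conjugacy the posterior parameters are (a+s, b+f).
So s = 57 − 22 = 35 and f = 30 − 16 = 14.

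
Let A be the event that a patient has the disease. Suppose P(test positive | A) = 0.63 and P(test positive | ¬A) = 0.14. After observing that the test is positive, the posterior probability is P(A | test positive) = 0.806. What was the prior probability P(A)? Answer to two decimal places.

In odds form, posterior odds = prior odds × likelihood ratio, so prior odds = posterior odds ÷ LR.
Posterior odds = 0.806/(1−0.806) = 4.1546. LR = 0.63/0.14 = 4.5000.
Prior odds = 4.1546/4.5000 = 0.9232, so P(A) = 0.9232/(1+0.9232) ≈ 0.48.

P(A) = 0.48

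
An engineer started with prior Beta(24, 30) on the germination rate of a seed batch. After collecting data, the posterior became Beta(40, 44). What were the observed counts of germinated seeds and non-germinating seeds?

Under Beta–binomial conjugacy the posterior parameters are (a+s, b+f).
Match parameters: s=40−24=16, f=44−30=14.

16 germinated seeds and 14 non-germinating seeds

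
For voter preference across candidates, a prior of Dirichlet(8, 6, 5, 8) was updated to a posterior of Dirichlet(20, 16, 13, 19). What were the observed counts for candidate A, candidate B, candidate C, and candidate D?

counts (12, 10, 8, 11)

For a Dirichlet(α) prior with multinomial counts c, the posterior is Dirichlet(α + c) componentwise.
Counts are posterior − prior componentwise: 20−8=12, 16−6=10, 13−5=8, 19−8=11.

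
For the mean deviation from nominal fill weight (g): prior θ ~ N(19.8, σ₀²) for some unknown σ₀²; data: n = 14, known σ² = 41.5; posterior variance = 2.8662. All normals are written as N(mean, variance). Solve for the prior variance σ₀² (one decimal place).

For the Normal–Normal model with known σ², precisions add: τ_n = τ₀ + n/σ².
So 1/σ₀² = 1/2.8662 − 14/41.5 = 0.348894 − 0.337349 = 0.011545.
Hence σ₀² = 1/0.011545 ≈ 86.6.

σ₀² = 86.6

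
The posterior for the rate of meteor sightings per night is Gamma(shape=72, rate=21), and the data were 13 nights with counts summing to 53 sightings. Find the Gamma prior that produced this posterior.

Gamma(shape=19, rate=8)

A Gamma(α, β) prior (rate parametrization) on a Poisson rate with n observations summing to S gives posterior Gamma(α+S, β+n).
So α = 72 − 53 = 19 and β = 21 − 13 = 8.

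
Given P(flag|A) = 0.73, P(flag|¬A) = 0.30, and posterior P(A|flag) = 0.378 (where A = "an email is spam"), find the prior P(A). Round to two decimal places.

In odds form, posterior odds = prior odds × likelihood ratio, so prior odds = posterior odds ÷ LR.
Posterior odds = 0.378/(1−0.378) = 0.6077. LR = 0.73/0.30 = 2.4333.
Prior odds = 0.6077/2.4333 = 0.2497, so P(A) = 0.2497/(1+0.2497) ≈ 0.20.

P(A) = 0.20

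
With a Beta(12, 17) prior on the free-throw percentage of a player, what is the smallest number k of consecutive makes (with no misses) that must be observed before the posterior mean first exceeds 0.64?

After k makes and 0 misses the posterior is Beta(12+k, 17), with mean (12+k)/(12+17+k).
Set (12+k)/(29+k) > 0.64 and solve: k > (0.64·29 − 12)/(1 − 0.64) = 18.222.
The smallest integer exceeding 18.222 is 19.

k = 19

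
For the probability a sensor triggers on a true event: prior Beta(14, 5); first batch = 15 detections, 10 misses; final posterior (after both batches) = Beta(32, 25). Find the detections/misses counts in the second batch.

Because Beta–binomial updating is additive in the counts, the combined data contributed (α_post−α_prior, β_post−β_prior) successes and failures.
Total across both batches: 32−14=18 detections, 25−5=20 misses.
Subtract the first batch: 18−15=3 detections and 20−10=10 misses.

3 detections and 10 misses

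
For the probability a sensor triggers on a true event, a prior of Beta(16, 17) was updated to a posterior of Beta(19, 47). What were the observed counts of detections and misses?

3 detections and 30 misses

Beta is conjugate to the binomial likelihood: posterior = Beta(α+s, β+f).
Match parameters: s=19−16=3, f=47−17=30.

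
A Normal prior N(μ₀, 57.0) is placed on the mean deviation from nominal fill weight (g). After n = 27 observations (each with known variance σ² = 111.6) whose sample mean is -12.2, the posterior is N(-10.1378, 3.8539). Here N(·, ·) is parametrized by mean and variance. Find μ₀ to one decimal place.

μ₀ = 18.3

With known observation variance, the Normal–Normal posterior has precision τ_n = τ₀ + n/σ² and mean μ_n = (τ₀μ₀ + (n/σ²)x̄)/τ_n.
Here τ₀ = 1/57.0 = 0.017544 and τ_data = 27/111.6 = 0.241935, so τ_n = 0.259479.
Rearranging for μ₀: μ₀ = (μ_n·τ_n − τ_data·x̄)/τ₀ = (-10.1378·0.259479 − 0.241935·-12.2) / 0.017544 = 0.321061/0.017544 ≈ 18.3.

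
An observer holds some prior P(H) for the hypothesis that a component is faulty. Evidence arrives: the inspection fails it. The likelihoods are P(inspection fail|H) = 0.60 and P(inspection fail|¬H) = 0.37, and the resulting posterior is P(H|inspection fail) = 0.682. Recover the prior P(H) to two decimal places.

In odds form, posterior odds = prior odds × likelihood ratio, so prior odds = posterior odds ÷ LR.
Posterior odds = 0.682/(1−0.682) = 2.1447. LR = 0.60/0.37 = 1.6216.
Prior odds = 2.1447/1.6216 = 1.3226, so P(H) = 1.3226/(1+1.3226) ≈ 0.57.

P(H) = 0.57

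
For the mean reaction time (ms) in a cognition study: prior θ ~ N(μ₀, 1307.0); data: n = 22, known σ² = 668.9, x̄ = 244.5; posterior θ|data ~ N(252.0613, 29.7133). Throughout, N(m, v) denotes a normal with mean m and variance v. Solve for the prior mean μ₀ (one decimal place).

The posterior mean is a precision-weighted average: μ_n = (τ₀μ₀ + τ_data·x̄)/(τ₀+τ_data), with τ₀=1/σ₀² and τ_data=n/σ².
Here τ₀ = 1/1307.0 = 0.000765 and τ_data = 22/668.9 = 0.032890, so τ_n = 0.033655.
Rearranging for μ₀: μ₀ = (μ_n·τ_n − τ_data·x̄)/τ₀ = (252.0613·0.033655 − 0.032890·244.5) / 0.000765 = 0.441518/0.000765 ≈ 577.1.

μ₀ = 577.1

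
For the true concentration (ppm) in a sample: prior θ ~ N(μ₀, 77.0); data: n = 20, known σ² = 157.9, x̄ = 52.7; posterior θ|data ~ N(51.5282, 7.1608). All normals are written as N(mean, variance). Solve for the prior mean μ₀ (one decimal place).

μ₀ = 40.1

With known observation variance, the Normal–Normal posterior has precision τ_n = τ₀ + n/σ² and mean μ_n = (τ₀μ₀ + (n/σ²)x̄)/τ_n.
Here τ₀ = 1/77.0 = 0.012987 and τ_data = 20/157.9 = 0.126662, so τ_n = 0.139649.
Rearranging for μ₀: μ₀ = (μ_n·τ_n − τ_data·x̄)/τ₀ = (51.5282·0.139649 − 0.126662·52.7) / 0.012987 = 0.520774/0.012987 ≈ 40.1.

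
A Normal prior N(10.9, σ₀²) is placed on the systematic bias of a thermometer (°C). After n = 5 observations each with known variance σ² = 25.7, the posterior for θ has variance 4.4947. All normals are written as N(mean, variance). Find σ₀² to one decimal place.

For the Normal–Normal model with known σ², precisions add: τ_n = τ₀ + n/σ².
So 1/σ₀² = 1/4.4947 − 5/25.7 = 0.222484 − 0.194553 = 0.027931.
Hence σ₀² = 1/0.027931 ≈ 35.8.

σ₀² = 35.8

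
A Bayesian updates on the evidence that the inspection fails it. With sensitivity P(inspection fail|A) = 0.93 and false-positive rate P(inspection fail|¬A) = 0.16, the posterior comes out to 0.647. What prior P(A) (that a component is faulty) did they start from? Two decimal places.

In odds form, posterior odds = prior odds × likelihood ratio, so prior odds = posterior odds ÷ LR.
Posterior odds = 0.647/(1−0.647) = 1.8329. LR = 0.93/0.16 = 5.8125.
Prior odds = 1.8329/5.8125 = 0.3153, so P(A) = 0.3153/(1+0.3153) ≈ 0.24.

P(A) = 0.24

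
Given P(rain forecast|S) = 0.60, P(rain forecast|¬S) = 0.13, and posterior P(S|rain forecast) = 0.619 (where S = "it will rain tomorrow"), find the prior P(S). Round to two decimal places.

P(S) = 0.26

Bayes' rule in odds form gives O(S|E) = O(S)·[P(E|S)/P(E|¬S)], hence O(S) = O(S|E)/LR.
Posterior odds = 0.619/(1−0.619) = 1.6247. LR = 0.60/0.13 = 4.6154.
Prior odds = 1.6247/4.6154 = 0.3520, so P(S) = 0.3520/(1+0.3520) ≈ 0.26.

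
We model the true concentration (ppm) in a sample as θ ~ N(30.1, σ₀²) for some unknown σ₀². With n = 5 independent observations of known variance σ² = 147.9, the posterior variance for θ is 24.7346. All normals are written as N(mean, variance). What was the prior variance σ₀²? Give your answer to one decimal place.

For the Normal–Normal model with known σ², precisions add: τ_n = τ₀ + n/σ².
So 1/σ₀² = 1/24.7346 − 5/147.9 = 0.040429 − 0.033807 = 0.006622.
Hence σ₀² = 1/0.006622 ≈ 151.0.

σ₀² = 151.0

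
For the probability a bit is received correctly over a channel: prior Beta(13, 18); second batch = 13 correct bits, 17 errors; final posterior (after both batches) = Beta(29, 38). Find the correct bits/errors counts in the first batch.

Because Beta–binomial updating is additive in the counts, the combined data contributed (α_post−α_prior, β_post−β_prior) successes and failures.
Total across both batches: 29−13=16 correct bits, 38−18=20 errors.
Subtract the second batch: 16−13=3 correct bits and 20−17=3 errors.

3 correct bits and 3 errors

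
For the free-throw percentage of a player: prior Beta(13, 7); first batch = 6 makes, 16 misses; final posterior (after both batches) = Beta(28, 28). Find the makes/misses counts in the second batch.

9 makes and 5 misses

Sequential conjugate updates are equivalent to a single update on the pooled data, so total successes = posterior α − prior α and total failures = posterior β − prior β.
Total across both batches: 28−13=15 makes, 28−7=21 misses.
Subtract the first batch: 15−6=9 makes and 21−16=5 misses.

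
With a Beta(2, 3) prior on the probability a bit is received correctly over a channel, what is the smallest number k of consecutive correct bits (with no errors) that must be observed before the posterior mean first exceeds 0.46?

k = 1

After k correct bits and 0 errors the posterior is Beta(2+k, 3), with mean (2+k)/(2+3+k).
Set (2+k)/(5+k) > 0.46 and solve: k > (0.46·5 − 2)/(1 − 0.46) = 0.556.
The smallest integer exceeding 0.556 is 1, and checking k=1: (3)/(6) = 0.5000 > 0.46.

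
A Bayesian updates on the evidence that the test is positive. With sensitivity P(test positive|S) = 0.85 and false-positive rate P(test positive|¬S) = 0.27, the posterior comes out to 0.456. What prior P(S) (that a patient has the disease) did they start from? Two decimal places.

In odds form, posterior odds = prior odds × likelihood ratio, so prior odds = posterior odds ÷ LR.
Posterior odds = 0.456/(1−0.456) = 0.8382. LR = 0.85/0.27 = 3.1481.
Prior odds = 0.8382/3.1481 = 0.2663, so P(S) = 0.2663/(1+0.2663) ≈ 0.21.

P(S) = 0.21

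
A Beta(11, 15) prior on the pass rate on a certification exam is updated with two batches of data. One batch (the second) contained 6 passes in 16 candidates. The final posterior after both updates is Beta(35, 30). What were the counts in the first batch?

Sequential conjugate updates are equivalent to a single update on the pooled data, so total successes = posterior α − prior α and total failures = posterior β − prior β.
Total across both batches: 35−11=24 passes, 30−15=15 failures.
Subtract the second batch: 24−6=18 passes and 15−10=5 failures.

18 passes and 5 failures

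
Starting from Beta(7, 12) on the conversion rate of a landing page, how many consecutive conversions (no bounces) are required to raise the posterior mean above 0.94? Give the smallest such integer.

k = 182

After k conversions and 0 bounces the posterior is Beta(7+k, 12), with mean (7+k)/(7+12+k).
Set (7+k)/(19+k) > 0.94 and solve: k > (0.94·19 − 7)/(1 − 0.94) = 181.000.
The smallest integer exceeding 181.000 is 182.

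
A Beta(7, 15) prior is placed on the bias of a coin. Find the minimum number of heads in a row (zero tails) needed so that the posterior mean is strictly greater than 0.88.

After k heads and 0 tails the posterior is Beta(7+k, 15), with mean (7+k)/(7+15+k).
Set (7+k)/(22+k) > 0.88 and solve: k > (0.88·22 − 7)/(1 − 0.88) = 103.000.
The smallest integer exceeding 103.000 is 104, and checking k=104: (111)/(126) = 0.8810 > 0.88.

k = 104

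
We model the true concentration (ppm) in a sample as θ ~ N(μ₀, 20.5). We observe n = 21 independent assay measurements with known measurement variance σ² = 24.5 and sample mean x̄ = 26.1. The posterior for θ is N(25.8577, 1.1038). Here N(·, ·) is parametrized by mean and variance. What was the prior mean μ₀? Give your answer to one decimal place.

μ₀ = 21.6

With known observation variance, the Normal–Normal posterior has precision τ_n = τ₀ + n/σ² and mean μ_n = (τ₀μ₀ + (n/σ²)x̄)/τ_n.
Here τ₀ = 1/20.5 = 0.048780 and τ_data = 21/24.5 = 0.857143, so τ_n = 0.905923.
Rearranging for μ₀: μ₀ = (μ_n·τ_n − τ_data·x̄)/τ₀ = (25.8577·0.905923 − 0.857143·26.1) / 0.048780 = 1.053653/0.048780 ≈ 21.6.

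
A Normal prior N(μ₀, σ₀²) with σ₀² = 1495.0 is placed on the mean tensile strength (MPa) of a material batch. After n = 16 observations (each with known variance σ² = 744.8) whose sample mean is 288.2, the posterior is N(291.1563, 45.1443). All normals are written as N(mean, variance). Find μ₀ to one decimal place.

With known observation variance, the Normal–Normal posterior has precision τ_n = τ₀ + n/σ² and mean μ_n = (τ₀μ₀ + (n/σ²)x̄)/τ_n.
Here τ₀ = 1/1495.0 = 0.000669 and τ_data = 16/744.8 = 0.021482, so τ_n = 0.022151.
Rearranging for μ₀: μ₀ = (μ_n·τ_n − τ_data·x̄)/τ₀ = (291.1563·0.022151 − 0.021482·288.2) / 0.000669 = 0.258291/0.000669 ≈ 386.1.

μ₀ = 386.1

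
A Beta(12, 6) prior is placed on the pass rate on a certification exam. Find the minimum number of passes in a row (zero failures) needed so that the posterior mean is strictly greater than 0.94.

k = 83

After k passes and 0 failures the posterior is Beta(12+k, 6), with mean (12+k)/(12+6+k).
Set (12+k)/(18+k) > 0.94 and solve: k > (0.94·18 − 12)/(1 − 0.94) = 82.000.
The smallest integer exceeding 82.000 is 83.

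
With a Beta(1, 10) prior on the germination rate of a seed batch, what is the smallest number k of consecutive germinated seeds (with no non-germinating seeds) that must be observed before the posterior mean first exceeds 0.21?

After k germinated seeds and 0 non-germinating seeds the posterior is Beta(1+k, 10), with mean (1+k)/(1+10+k).
Set (1+k)/(11+k) > 0.21 and solve: k > (0.21·11 − 1)/(1 − 0.21) = 1.658.
The smallest integer exceeding 1.658 is 2.

k = 2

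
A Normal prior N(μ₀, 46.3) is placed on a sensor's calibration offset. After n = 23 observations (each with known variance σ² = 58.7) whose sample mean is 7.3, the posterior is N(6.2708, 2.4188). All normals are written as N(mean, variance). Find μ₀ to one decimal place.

With known observation variance, the Normal–Normal posterior has precision τ_n = τ₀ + n/σ² and mean μ_n = (τ₀μ₀ + (n/σ²)x̄)/τ_n.
Here τ₀ = 1/46.3 = 0.021598 and τ_data = 23/58.7 = 0.391823, so τ_n = 0.413421.
Rearranging for μ₀: μ₀ = (μ_n·τ_n − τ_data·x̄)/τ₀ = (6.2708·0.413421 − 0.391823·7.3) / 0.021598 = -0.267827/0.021598 ≈ -12.4.

μ₀ = -12.4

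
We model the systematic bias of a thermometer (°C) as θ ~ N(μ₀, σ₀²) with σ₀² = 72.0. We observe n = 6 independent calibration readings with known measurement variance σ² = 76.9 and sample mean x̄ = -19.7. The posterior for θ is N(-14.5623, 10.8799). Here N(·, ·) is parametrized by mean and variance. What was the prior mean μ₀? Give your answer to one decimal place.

The posterior mean is a precision-weighted average: μ_n = (τ₀μ₀ + τ_data·x̄)/(τ₀+τ_data), with τ₀=1/σ₀² and τ_data=n/σ².
Here τ₀ = 1/72.0 = 0.013889 and τ_data = 6/76.9 = 0.078023, so τ_n = 0.091912.
Rearranging for μ₀: μ₀ = (μ_n·τ_n − τ_data·x̄)/τ₀ = (-14.5623·0.091912 − 0.078023·-19.7) / 0.013889 = 0.198603/0.013889 ≈ 14.3.

μ₀ = 14.3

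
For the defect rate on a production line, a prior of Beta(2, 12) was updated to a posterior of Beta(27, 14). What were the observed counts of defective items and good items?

25 defective items and 2 good items

Under Beta–binomial conjugacy the posterior parameters are (a+s, b+f).
Match parameters: s=27−2=25, f=14−12=2.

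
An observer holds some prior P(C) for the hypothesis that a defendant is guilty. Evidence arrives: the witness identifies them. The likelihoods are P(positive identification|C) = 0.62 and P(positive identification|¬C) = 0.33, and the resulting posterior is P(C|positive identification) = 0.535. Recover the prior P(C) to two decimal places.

P(C) = 0.38

In odds form, posterior odds = prior odds × likelihood ratio, so prior odds = posterior odds ÷ LR.
Posterior odds = 0.535/(1−0.535) = 1.1505. LR = 0.62/0.33 = 1.8788.
Prior odds = 1.1505/1.8788 = 0.6124, so P(C) = 0.6124/(1+0.6124) ≈ 0.38.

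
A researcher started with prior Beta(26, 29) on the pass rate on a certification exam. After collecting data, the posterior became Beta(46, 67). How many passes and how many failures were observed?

Beta is conjugate to the binomial likelihood: posterior = Beta(a+s, b+f).
So s = 46 − 26 = 20 and f = 67 − 29 = 38.

20 passes and 38 failures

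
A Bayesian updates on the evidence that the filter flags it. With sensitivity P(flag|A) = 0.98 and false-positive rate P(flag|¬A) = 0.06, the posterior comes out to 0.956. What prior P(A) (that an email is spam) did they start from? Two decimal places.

In odds form, posterior odds = prior odds × likelihood ratio, so prior odds = posterior odds ÷ LR.
Posterior odds = 0.956/(1−0.956) = 21.7273. LR = 0.98/0.06 = 16.3333.
Prior odds = 21.7273/16.3333 = 1.3302, so P(A) = 1.3302/(1+1.3302) ≈ 0.57.

P(A) = 0.57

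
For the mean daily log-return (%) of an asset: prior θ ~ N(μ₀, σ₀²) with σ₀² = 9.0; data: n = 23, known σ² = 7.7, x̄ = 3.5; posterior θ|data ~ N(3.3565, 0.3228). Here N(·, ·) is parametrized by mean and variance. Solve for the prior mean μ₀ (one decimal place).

μ₀ = -0.5

The posterior mean is a precision-weighted average: μ_n = (τ₀μ₀ + τ_data·x̄)/(τ₀+τ_data), with τ₀=1/σ₀² and τ_data=n/σ².
Here τ₀ = 1/9.0 = 0.111111 and τ_data = 23/7.7 = 2.987013, so τ_n = 3.098124.
Rearranging for μ₀: μ₀ = (μ_n·τ_n − τ_data·x̄)/τ₀ = (3.3565·3.098124 − 2.987013·3.5) / 0.111111 = -0.055692/0.111111 ≈ -0.5.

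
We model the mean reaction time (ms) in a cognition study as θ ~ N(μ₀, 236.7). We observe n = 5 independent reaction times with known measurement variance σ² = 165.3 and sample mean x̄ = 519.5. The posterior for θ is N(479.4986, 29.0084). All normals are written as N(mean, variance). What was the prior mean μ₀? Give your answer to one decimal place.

The posterior mean is a precision-weighted average: μ_n = (τ₀μ₀ + τ_data·x̄)/(τ₀+τ_data), with τ₀=1/σ₀² and τ_data=n/σ².
Here τ₀ = 1/236.7 = 0.004225 and τ_data = 5/165.3 = 0.030248, so τ_n = 0.034473.
Rearranging for μ₀: μ₀ = (μ_n·τ_n − τ_data·x̄)/τ₀ = (479.4986·0.034473 − 0.030248·519.5) / 0.004225 = 0.815919/0.004225 ≈ 193.1.

μ₀ = 193.1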